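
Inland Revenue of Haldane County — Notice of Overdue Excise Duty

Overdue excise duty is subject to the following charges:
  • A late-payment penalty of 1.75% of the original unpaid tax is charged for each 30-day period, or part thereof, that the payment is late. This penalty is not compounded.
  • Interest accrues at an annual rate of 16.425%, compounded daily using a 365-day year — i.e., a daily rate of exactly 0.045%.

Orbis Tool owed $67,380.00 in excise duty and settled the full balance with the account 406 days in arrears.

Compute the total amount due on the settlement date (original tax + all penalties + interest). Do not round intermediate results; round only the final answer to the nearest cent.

Penalty periods: ⌈406/30⌉ = 14; penalty = 14 × 1.75% × $67,380.00 = $16,508.10
Interest: $67,380.00 × ((1 + 0.00045)^406 − 1) = $67,380.00 × 0.20040489… = $13,503.2812…
Total = $67,380.00 + $16,508.1000 + $13,503.2812… = $97,391.38

$97,391.38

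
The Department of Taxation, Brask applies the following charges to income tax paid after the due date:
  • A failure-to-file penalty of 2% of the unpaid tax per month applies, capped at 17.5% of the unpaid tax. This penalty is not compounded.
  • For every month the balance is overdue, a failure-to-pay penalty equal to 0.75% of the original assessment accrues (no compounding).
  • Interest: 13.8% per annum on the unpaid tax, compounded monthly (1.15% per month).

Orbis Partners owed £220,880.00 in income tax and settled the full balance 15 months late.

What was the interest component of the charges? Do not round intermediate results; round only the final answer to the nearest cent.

Interest: £220,880.00 × ((1 + 0.0115)^15 − 1) = £220,880.00 × 0.1871027… = £41,327.2527…

£41,327.25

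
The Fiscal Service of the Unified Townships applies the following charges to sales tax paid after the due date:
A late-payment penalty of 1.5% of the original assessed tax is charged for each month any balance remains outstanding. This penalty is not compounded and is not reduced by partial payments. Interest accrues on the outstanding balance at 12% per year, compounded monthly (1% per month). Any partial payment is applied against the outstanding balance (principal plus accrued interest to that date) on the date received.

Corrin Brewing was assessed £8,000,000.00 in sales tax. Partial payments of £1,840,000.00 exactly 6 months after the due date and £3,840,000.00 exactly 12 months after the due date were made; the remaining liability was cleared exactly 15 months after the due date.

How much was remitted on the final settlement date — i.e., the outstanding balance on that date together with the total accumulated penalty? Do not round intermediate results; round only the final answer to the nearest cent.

Balance at month 6: £8,000,000.0000 × (1 + 0.01)^6 = £8,492,161.2048…
After £1,840,000.00 payment: £8,492,161.2048… − £1,840,000.00 = £6,652,161.2048…
Balance at month 12: £6,652,161.2048… × (1 + 0.01)^6 = £7,061,403.1639…
After £3,840,000.00 payment: £7,061,403.1639… − £3,840,000.00 = £3,221,403.1639…
Balance at month 15: £3,221,403.1639… × (1 + 0.01)^3 = £3,319,014.9012…
Penalty: 15 × 1.5% × £8,000,000.00 = £1,800,000.00
Final settlement = outstanding balance + penalty = £3,319,014.9012… + £1,800,000.00 = £5,119,014.90

£5,119,014.90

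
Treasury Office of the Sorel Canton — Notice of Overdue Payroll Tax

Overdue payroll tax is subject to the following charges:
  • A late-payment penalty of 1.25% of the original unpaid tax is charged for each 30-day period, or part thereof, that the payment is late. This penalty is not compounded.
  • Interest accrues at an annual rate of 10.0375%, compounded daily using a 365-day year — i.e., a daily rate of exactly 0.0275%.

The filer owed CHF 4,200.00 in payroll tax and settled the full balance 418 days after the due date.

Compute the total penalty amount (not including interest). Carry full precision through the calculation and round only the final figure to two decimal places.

CHF 735.00

Penalty periods: ⌈418/30⌉ = 14; penalty = 14 × 1.25% × CHF 4,200.00 = CHF 735.00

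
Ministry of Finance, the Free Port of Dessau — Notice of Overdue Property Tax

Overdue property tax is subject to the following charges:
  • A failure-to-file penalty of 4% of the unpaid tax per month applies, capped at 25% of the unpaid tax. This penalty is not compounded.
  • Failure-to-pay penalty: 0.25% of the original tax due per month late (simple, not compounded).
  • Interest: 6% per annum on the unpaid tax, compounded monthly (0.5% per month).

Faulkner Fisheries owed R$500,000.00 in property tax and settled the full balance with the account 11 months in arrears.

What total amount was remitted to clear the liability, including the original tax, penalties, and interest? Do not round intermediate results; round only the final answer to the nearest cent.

Failure-to-file: 11 × 4% × R$500,000.00 = R$220,000.00, capped at 25% × R$500,000.00 = R$125,000.00
Failure-to-pay penalty = 0.25% × R$500,000.00 × 11 mo = R$13,750.00
Interest: R$500,000.00 × ((1 + 0.005)^11 − 1) = R$500,000.00 × 0.0563958… = R$28,197.9164…
Total = R$500,000.00 + R$138,750.0000 + R$28,197.9164… = R$666,947.92

R$666,947.92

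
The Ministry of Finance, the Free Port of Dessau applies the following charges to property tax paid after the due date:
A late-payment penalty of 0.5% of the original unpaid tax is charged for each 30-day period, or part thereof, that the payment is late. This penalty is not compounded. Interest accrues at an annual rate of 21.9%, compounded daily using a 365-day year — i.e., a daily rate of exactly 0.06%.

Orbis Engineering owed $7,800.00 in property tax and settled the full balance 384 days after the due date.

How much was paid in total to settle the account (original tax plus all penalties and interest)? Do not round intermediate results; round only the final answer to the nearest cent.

Penalty periods: ⌈384/30⌉ = 13; penalty = 13 × 0.5% × $7,800.00 = $507.00
Interest: $7,800.00 × ((1 + 0.0006)^384 − 1) = $7,800.00 × 0.25901656… = $2,020.3292…
Total = $7,800.00 + $507.0000 + $2,020.3292… = $10,327.33

$10,327.33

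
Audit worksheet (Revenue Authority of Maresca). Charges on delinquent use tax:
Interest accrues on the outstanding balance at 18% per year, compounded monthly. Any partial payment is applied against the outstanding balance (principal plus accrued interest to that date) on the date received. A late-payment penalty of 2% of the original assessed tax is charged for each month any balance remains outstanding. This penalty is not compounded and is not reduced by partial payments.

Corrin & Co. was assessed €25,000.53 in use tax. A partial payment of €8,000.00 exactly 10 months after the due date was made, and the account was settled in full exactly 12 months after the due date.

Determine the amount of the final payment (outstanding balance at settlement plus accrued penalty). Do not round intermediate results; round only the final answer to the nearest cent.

Monthly rate = 18% ÷ 12 = 1.5%
Balance at month 10: €25,000.5300 × (1 + 0.015)^10 = €29,014.1357…
After €8,000.00 payment: €29,014.1357… − €8,000.00 = €21,014.1357…
Balance at month 12: €21,014.1357… × (1 + 0.015)^2 = €21,649.2880…
Penalty: 12 × 2% × €25,000.53 = €6,000.13…
Final settlement = outstanding balance + penalty = €21,649.2880… + €6,000.13… = €27,649.42

€27,649.42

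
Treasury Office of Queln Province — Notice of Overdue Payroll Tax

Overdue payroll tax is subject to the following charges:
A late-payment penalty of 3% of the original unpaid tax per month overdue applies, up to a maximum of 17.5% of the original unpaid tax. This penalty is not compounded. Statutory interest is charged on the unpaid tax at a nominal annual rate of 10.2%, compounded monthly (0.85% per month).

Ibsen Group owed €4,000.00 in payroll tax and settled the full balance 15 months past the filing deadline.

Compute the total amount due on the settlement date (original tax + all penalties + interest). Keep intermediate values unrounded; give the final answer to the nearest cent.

Penalty (uncapped): 15 × 3% × €4,000.00 = €1,800.00; cap = 17.5% × €4,000.00 = €700.00 → penalty = €700.00
Interest: €4,000.00 × ((1 + 0.0085)^15 − 1) = €4,000.00 × 0.1353729… = €541.4917…
Total = €4,000.00 + €700.0000 + €541.4917… = €5,241.49

€5,241.49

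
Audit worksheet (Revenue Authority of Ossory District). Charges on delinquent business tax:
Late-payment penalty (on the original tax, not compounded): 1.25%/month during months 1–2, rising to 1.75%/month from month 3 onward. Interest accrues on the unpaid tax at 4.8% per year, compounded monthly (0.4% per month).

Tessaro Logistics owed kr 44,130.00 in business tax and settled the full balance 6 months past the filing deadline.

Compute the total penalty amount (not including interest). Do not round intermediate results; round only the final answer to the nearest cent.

kr 4,192.35

Penalty, months 1–2: 2 × 1.25% × kr 44,130.00 = kr 1,103.25
Penalty, months 3–6: 4 × 1.75% × kr 44,130.00 = kr 3,089.10
Total penalty = kr 1,103.25 + kr 3,089.10 = kr 4,192.35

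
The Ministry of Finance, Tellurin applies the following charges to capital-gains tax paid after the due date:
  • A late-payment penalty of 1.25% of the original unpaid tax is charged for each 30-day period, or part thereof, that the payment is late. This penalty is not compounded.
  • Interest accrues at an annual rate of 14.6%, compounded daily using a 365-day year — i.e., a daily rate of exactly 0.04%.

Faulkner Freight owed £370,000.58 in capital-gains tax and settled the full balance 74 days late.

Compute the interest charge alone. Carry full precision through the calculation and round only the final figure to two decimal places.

Interest: £370,000.58 × ((1 + 0.0004)^74 − 1) = £370,000.58 × 0.03003634… = £11,113.4626…

£11,113.46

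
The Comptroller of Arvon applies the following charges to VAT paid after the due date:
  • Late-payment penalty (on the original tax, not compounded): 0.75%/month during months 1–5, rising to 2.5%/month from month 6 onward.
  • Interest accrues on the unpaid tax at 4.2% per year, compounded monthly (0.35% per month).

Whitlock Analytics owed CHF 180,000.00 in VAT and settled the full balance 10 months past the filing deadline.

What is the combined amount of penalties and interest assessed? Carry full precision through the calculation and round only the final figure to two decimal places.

CHF 35,650.16

Penalty, months 1–5: 5 × 0.75% × CHF 180,000.00 = CHF 6,750.00
Penalty, months 6–10: 5 × 2.5% × CHF 180,000.00 = CHF 22,500.00
Interest: CHF 180,000.00 × ((1 + 0.0035)^10 − 1) = CHF 180,000.00 × 0.0355564… = CHF 6,400.1568…
Penalties + interest = CHF 29,250.0000 + CHF 6,400.1568… = CHF 35,650.16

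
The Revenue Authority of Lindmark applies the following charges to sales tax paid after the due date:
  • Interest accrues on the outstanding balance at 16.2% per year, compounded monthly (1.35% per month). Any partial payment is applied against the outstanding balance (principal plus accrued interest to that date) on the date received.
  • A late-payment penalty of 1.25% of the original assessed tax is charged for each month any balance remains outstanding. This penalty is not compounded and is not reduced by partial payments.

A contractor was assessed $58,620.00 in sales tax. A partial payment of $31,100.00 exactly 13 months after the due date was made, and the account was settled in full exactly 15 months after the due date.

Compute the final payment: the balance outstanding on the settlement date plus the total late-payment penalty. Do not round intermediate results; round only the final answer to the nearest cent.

$50,726.56

Balance at month 13: $58,620.0000 × (1 + 0.0135)^13 = $69,783.7982…
After $31,100.00 payment: $69,783.7982… − $31,100.00 = $38,683.7982…
Balance at month 15: $38,683.7982… × (1 + 0.0135)^2 = $39,735.3109…
Penalty: 15 × 1.25% × $58,620.00 = $10,991.25
Final settlement = outstanding balance + penalty = $39,735.3109… + $10,991.25 = $50,726.56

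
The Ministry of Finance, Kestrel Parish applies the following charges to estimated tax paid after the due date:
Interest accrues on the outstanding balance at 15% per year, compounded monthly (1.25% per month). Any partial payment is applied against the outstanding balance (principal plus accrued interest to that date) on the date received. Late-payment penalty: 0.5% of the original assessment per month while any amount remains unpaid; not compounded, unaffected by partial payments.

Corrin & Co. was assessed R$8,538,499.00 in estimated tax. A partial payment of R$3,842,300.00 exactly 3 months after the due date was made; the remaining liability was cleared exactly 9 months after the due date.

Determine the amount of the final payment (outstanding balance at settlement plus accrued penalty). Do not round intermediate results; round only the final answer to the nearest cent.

Balance at month 3: R$8,538,499.0000 × (1 + 0.0125)^3 = R$8,862,711.8107…
After R$3,842,300.00 payment: R$8,862,711.8107… − R$3,842,300.00 = R$5,020,411.8107…
Balance at month 9: R$5,020,411.8107… × (1 + 0.0125)^6 = R$5,408,907.2442…
Penalty: 9 × 0.5% × R$8,538,499.00 = R$384,232.46…
Final settlement = outstanding balance + penalty = R$5,408,907.2442… + R$384,232.46… = R$5,793,139.70

R$5,793,139.70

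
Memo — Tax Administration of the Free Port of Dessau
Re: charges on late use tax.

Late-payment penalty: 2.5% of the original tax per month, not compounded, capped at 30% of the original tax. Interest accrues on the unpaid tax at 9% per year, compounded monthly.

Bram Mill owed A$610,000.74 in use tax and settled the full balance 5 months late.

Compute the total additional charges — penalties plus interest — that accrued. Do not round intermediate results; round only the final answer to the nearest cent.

Penalty: 5 × 2.5% × A$610,000.74 = A$76,250.09… (below the 30% cap of A$183,000.22…)
Interest (9%/yr ÷ 12 = 0.75%/month): A$610,000.74 × ((1 + 0.0075)^5 − 1) = A$23,220.7363…
Penalties + interest = A$76,250.0925 + A$23,220.7363… = A$99,470.83

A$99,470.83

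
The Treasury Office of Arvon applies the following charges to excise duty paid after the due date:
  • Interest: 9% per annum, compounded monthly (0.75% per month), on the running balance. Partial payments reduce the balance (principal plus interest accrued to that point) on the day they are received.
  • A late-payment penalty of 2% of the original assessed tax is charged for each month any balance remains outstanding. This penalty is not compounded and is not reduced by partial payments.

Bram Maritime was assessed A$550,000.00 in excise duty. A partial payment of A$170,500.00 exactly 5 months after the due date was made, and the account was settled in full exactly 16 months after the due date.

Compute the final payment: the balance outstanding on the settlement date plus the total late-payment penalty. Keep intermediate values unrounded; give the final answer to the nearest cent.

Balance at month 5: A$550,000.0000 × (1 + 0.0075)^5 = A$570,936.7040…
After A$170,500.00 payment: A$570,936.7040… − A$170,500.00 = A$400,436.7040…
Balance at month 16: A$400,436.7040… × (1 + 0.0075)^11 = A$434,739.8798…
Penalty: 16 × 2% × A$550,000.00 = A$176,000.00
Final settlement = outstanding balance + penalty = A$434,739.8798… + A$176,000.00 = A$610,739.88

A$610,739.88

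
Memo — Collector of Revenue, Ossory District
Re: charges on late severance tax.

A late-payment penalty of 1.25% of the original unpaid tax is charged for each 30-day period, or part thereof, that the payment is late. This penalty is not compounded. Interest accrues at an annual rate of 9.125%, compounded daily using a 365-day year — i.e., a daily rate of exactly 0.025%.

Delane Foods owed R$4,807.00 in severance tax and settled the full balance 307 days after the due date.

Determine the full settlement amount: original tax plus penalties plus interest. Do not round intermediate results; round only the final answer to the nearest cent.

R$5,851.38

Penalty periods: ⌈307/30⌉ = 11; penalty = 11 × 1.25% × R$4,807.00 = R$660.96…
Interest: R$4,807.00 × ((1 + 0.00025)^307 − 1) = R$4,807.00 × 0.07976174… = R$383.4147…
Total = R$4,807.00 + R$660.9625 + R$383.4147… = R$5,851.38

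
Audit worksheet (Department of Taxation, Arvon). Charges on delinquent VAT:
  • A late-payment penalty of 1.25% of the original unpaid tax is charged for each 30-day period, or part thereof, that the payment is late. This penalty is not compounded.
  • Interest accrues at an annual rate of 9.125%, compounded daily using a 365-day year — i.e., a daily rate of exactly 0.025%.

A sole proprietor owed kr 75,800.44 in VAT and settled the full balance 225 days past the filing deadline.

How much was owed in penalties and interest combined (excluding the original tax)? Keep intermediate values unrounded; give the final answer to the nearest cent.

Penalty periods: ⌈225/30⌉ = 8; penalty = 8 × 1.25% × kr 75,800.44 = kr 7,580.04…
Interest: kr 75,800.44 × ((1 + 0.00025)^225 − 1) = kr 75,800.44 × 0.05785468… = kr 4,385.4102…
Penalties + interest = kr 7,580.0440 + kr 4,385.4102… = kr 11,965.45

kr 11,965.45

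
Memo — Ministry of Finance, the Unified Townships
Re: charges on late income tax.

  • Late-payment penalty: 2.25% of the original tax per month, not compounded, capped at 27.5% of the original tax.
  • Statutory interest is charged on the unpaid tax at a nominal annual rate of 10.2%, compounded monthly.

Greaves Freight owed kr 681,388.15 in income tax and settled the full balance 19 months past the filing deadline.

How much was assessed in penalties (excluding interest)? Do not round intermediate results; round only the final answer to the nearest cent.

Penalty (uncapped): 19 × 2.25% × kr 681,388.15 = kr 291,293.43…; cap = 27.5% × kr 681,388.15 = kr 187,381.74… → penalty = kr 187,381.74…

kr 187,381.74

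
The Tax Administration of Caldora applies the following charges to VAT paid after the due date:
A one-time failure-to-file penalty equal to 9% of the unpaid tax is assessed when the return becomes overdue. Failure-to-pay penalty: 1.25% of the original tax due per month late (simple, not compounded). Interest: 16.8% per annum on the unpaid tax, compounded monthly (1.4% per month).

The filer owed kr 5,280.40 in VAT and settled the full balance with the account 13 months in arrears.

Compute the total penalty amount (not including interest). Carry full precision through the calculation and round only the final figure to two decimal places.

kr 1,333.30

Failure-to-file penalty: 9% × kr 5,280.40 = kr 475.24…
Failure-to-pay penalty = 1.25% × kr 5,280.40 × 13 mo = kr 858.07…
Total penalty = kr 475.24… + kr 858.07… = kr 1,333.30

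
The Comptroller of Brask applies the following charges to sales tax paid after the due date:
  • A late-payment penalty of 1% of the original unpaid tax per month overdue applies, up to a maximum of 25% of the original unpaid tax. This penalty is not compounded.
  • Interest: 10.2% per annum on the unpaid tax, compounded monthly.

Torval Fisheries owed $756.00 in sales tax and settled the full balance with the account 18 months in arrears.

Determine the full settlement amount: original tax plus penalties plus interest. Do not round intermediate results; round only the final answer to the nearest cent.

Penalty: 18 × 1% × $756.00 = $136.08 (below the 25% cap of $189.00)
Interest (10.2%/yr ÷ 12 = 0.85%/month): $756.00 × ((1 + 0.0085)^18 − 1) = $124.4162…
Total = $756.00 + $136.0800 + $124.4162… = $1,016.50

$1,016.50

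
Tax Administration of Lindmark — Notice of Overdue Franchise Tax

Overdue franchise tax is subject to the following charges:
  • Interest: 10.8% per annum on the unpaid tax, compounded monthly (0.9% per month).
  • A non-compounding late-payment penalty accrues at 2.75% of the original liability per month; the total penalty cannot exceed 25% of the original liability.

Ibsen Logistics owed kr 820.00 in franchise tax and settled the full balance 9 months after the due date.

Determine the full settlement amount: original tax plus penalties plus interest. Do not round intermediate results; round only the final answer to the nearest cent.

kr 1,091.81

Penalty: 9 × 2.75% × kr 820.00 = kr 202.95 (below the 25% cap of kr 205.00)
Interest: kr 820.00 × ((1 + 0.009)^9 − 1) = kr 820.00 × 0.0839781… = kr 68.8620…
Total = kr 820.00 + kr 202.9500 + kr 68.8620… = kr 1,091.81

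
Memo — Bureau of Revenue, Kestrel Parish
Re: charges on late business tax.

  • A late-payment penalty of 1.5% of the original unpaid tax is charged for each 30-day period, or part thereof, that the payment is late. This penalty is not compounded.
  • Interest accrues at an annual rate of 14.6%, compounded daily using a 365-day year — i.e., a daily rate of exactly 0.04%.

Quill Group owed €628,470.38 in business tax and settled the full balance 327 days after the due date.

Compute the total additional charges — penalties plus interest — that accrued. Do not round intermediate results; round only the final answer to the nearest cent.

Penalty periods: ⌈327/30⌉ = 11; penalty = 11 × 1.5% × €628,470.38 = €103,697.61…
Interest: €628,470.38 × ((1 + 0.0004)^327 − 1) = €628,470.38 × 0.13971000… = €87,803.5989…
Penalties + interest = €103,697.6127 + €87,803.5989… = €191,501.21

€191,501.21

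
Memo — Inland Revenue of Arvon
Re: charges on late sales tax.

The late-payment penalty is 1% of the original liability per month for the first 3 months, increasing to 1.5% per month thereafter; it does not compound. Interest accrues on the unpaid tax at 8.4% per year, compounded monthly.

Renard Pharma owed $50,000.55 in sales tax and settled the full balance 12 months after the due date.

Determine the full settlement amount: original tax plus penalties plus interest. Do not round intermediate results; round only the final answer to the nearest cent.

$62,616.22

Penalty, months 1–3: 3 × 1% × $50,000.55 = $1,500.02…
Penalty, months 4–12: 9 × 1.5% × $50,000.55 = $6,750.07…
Interest (8.4%/yr ÷ 12 = 0.7%/month): $50,000.55 × ((1 + 0.007)^12 − 1) = $4,365.5811…
Total = $50,000.55 + $8,250.0908… + $4,365.5811… = $62,616.22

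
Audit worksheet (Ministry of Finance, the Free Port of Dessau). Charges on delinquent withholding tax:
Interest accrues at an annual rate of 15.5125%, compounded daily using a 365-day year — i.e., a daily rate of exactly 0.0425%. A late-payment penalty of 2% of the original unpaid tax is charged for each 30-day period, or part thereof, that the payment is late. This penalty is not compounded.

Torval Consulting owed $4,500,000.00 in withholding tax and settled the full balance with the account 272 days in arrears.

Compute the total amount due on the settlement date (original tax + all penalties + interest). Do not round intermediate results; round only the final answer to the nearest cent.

$5,951,336.38

Penalty periods: ⌈272/30⌉ = 10; penalty = 10 × 2% × $4,500,000.00 = $900,000.00
Interest: $4,500,000.00 × ((1 + 0.000425)^272 − 1) = $4,500,000.00 × 0.12251920… = $551,336.3838…
Total = $4,500,000.00 + $900,000.0000 + $551,336.3838… = $5,951,336.38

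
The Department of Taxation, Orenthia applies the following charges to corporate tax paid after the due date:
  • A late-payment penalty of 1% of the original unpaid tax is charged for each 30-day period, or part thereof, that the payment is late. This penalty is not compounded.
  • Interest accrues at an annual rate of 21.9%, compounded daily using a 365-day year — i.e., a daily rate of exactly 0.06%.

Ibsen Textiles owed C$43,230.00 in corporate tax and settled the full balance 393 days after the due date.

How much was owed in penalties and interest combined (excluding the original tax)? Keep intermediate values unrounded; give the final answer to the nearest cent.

C$17,544.10

Penalty periods: ⌈393/30⌉ = 14; penalty = 14 × 1% × C$43,230.00 = C$6,052.20
Interest: C$43,230.00 × ((1 + 0.0006)^393 − 1) = C$43,230.00 × 0.26583159… = C$11,491.8996…
Penalties + interest = C$6,052.2000 + C$11,491.8996… = C$17,544.10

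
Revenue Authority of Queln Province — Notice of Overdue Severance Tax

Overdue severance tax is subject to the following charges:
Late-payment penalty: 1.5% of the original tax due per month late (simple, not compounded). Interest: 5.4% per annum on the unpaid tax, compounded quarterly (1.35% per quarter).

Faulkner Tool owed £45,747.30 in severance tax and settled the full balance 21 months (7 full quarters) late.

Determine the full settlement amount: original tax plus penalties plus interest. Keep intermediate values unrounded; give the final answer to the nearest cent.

£64,659.90

Late-payment penalty = 1.5% × £45,747.30 × 21 mo = £14,410.40…
Interest: £45,747.30 × ((1 + 0.0135)^7 − 1) = £45,747.30 × 0.0984145… = £4,502.1993…
Total = £45,747.30 + £14,410.3995 + £4,502.1993… = £64,659.90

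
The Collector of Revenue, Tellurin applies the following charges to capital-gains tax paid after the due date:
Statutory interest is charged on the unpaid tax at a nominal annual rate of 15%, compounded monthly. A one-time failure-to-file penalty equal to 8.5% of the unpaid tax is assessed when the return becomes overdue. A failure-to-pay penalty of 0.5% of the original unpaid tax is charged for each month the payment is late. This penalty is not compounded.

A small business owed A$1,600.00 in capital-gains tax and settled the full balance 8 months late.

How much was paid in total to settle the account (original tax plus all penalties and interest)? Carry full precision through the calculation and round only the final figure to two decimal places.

Failure-to-file penalty: 8.5% × A$1,600.00 = A$136.00
Failure-to-pay penalty: 8 × 0.5% × A$1,600.00 = A$64.00
Interest (15%/yr ÷ 12 = 1.25%/month): A$1,600.00 × ((1 + 0.0125)^8 − 1) = A$167.1778…
Total = A$1,600.00 + A$200.0000 + A$167.1778… = A$1,967.18

A$1,967.18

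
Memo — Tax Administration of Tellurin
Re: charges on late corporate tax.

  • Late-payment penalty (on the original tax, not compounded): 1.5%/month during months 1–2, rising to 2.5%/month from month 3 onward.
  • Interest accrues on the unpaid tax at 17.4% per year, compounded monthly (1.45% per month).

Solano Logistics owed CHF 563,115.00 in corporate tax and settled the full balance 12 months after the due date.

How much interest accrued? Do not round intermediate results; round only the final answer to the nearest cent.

Interest: CHF 563,115.00 × ((1 + 0.0145)^12 − 1) = CHF 563,115.00 × 0.1885696… = CHF 106,186.3677…

CHF 106,186.37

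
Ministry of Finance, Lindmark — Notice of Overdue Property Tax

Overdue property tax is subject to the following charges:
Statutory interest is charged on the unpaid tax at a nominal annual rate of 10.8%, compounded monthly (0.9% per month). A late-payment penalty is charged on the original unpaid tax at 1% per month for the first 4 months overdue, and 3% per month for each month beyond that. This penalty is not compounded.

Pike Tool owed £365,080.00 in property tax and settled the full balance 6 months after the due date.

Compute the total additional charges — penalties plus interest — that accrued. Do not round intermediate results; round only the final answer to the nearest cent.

Penalty, months 1–4: 4 × 1% × £365,080.00 = £14,603.20
Penalty, months 5–6: 2 × 3% × £365,080.00 = £21,904.80
Interest: £365,080.00 × ((1 + 0.009)^6 − 1) = £365,080.00 × 0.0552297… = £20,163.2511…
Penalties + interest = £36,508.0000 + £20,163.2511… = £56,671.25

£56,671.25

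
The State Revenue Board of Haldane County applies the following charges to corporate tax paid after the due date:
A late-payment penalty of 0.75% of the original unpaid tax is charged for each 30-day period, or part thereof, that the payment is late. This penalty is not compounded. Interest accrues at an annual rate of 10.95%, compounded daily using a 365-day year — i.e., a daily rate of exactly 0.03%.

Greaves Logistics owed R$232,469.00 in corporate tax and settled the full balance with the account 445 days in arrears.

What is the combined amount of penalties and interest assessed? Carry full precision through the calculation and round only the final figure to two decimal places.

R$59,348.96

Penalty periods: ⌈445/30⌉ = 15; penalty = 15 × 0.75% × R$232,469.00 = R$26,152.76…
Interest: R$232,469.00 × ((1 + 0.0003)^445 − 1) = R$232,469.00 × 0.14279839… = R$33,196.1980…
Penalties + interest = R$26,152.7625 + R$33,196.1980… = R$59,348.96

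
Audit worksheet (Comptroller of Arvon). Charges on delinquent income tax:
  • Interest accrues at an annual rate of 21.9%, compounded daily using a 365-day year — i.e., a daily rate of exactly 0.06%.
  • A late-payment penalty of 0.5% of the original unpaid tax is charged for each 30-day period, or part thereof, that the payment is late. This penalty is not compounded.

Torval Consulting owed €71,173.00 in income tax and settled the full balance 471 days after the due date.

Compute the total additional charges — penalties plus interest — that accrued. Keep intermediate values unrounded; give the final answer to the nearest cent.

Penalty periods: ⌈471/30⌉ = 16; penalty = 16 × 0.5% × €71,173.00 = €5,693.84
Interest: €71,173.00 × ((1 + 0.0006)^471 − 1) = €71,173.00 × 0.32646201… = €23,235.2805…
Penalties + interest = €5,693.8400 + €23,235.2805… = €28,929.12

€28,929.12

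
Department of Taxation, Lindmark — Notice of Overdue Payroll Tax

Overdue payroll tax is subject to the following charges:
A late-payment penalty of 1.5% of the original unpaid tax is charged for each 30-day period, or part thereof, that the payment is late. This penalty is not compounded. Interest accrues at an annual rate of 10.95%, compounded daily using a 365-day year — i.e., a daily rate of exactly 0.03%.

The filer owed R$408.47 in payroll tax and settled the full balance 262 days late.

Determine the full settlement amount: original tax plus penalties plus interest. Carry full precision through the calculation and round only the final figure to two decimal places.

Penalty periods: ⌈262/30⌉ = 9; penalty = 9 × 1.5% × R$408.47 = R$55.14…
Interest: R$408.47 × ((1 + 0.0003)^262 − 1) = R$408.47 × 0.08175878… = R$33.3960…
Total = R$408.47 + R$55.1435… + R$33.3960… = R$497.01

R$497.01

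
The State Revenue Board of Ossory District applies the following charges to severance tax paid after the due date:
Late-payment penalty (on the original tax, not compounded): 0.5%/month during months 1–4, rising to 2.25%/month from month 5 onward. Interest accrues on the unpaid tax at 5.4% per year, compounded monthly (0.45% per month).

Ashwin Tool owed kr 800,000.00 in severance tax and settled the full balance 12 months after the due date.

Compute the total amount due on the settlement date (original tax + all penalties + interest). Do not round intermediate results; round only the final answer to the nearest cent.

kr 1,004,285.40

Penalty, months 1–4: 4 × 0.5% × kr 800,000.00 = kr 16,000.00
Penalty, months 5–12: 8 × 2.25% × kr 800,000.00 = kr 144,000.00
Interest: kr 800,000.00 × ((1 + 0.0045)^12 − 1) = kr 800,000.00 × 0.0553568… = kr 44,285.4016…
Total = kr 800,000.00 + kr 160,000.0000 + kr 44,285.4016… = kr 1,004,285.40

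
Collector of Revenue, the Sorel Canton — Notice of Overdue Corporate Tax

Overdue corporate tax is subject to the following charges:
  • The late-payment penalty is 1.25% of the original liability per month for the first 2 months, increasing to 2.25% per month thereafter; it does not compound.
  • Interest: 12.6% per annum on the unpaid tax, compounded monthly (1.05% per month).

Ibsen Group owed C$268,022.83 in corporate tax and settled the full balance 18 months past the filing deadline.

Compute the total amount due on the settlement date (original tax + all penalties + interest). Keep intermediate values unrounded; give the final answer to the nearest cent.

Penalty, months 1–2: 2 × 1.25% × C$268,022.83 = C$6,700.57…
Penalty, months 3–18: 16 × 2.25% × C$268,022.83 = C$96,488.22…
Interest: C$268,022.83 × ((1 + 0.0105)^18 − 1) = C$268,022.83 × 0.2068512… = C$55,440.8401…
Total = C$268,022.83 + C$103,188.7896… + C$55,440.8401… = C$426,652.46

C$426,652.46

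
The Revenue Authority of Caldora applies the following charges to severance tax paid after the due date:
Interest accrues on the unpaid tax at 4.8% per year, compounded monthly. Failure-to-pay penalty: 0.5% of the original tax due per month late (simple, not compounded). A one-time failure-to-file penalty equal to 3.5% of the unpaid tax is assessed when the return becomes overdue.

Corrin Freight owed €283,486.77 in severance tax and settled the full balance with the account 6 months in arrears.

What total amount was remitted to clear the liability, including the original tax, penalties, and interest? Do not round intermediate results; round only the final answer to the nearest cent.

Failure-to-file penalty: 3.5% × €283,486.77 = €9,922.04…
Failure-to-pay penalty: 6 × 0.5% × €283,486.77 = €8,504.60…
Interest (4.8%/yr ÷ 12 = 0.4%/month): €283,486.77 × ((1 + 0.004)^6 − 1) = €6,872.0833…
Total = €283,486.77 + €18,426.6401… + €6,872.0833… = €308,785.49

€308,785.49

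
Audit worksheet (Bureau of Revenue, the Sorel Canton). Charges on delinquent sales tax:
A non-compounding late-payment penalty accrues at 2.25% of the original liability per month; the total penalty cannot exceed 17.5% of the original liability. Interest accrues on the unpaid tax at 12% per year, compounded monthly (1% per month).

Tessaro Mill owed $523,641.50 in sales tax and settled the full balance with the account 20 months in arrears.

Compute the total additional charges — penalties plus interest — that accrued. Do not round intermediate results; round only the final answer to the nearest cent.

$206,937.91

Penalty (uncapped): 20 × 2.25% × $523,641.50 = $235,638.68…; cap = 17.5% × $523,641.50 = $91,637.26… → penalty = $91,637.26…
Interest: $523,641.50 × ((1 + 0.01)^20 − 1) = $523,641.50 × 0.2201900… = $115,300.6428…
Penalties + interest = $91,637.2625 + $115,300.6428… = $206,937.91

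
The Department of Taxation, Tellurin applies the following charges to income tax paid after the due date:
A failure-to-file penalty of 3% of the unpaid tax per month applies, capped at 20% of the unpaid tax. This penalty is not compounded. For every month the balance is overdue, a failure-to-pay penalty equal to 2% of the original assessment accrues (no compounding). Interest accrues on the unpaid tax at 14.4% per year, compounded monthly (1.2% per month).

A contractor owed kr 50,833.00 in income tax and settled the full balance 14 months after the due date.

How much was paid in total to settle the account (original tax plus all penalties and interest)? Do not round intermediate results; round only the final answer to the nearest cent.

Failure-to-file: 14 × 3% × kr 50,833.00 = kr 21,349.86, capped at 20% × kr 50,833.00 = kr 10,166.60
Failure-to-pay penalty = 2% × kr 50,833.00 × 14 mo = kr 14,233.24
Interest: kr 50,833.00 × ((1 + 0.012)^14 − 1) = kr 50,833.00 × 0.1817543… = kr 9,239.1141…
Total = kr 50,833.00 + kr 24,399.8400 + kr 9,239.1141… = kr 84,471.95

kr 84,471.95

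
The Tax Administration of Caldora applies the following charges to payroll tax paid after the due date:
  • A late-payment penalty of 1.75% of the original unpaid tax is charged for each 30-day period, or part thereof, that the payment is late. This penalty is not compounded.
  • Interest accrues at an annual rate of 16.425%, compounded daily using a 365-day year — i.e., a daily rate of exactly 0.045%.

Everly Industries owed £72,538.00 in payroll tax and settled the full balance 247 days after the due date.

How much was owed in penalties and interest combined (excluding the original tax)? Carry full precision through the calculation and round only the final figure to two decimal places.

£19,950.46

Penalty periods: ⌈247/30⌉ = 9; penalty = 9 × 1.75% × £72,538.00 = £11,424.74…
Interest: £72,538.00 × ((1 + 0.00045)^247 − 1) = £72,538.00 × 0.11753459… = £8,525.7240…
Penalties + interest = £11,424.7350 + £8,525.7240… = £19,950.46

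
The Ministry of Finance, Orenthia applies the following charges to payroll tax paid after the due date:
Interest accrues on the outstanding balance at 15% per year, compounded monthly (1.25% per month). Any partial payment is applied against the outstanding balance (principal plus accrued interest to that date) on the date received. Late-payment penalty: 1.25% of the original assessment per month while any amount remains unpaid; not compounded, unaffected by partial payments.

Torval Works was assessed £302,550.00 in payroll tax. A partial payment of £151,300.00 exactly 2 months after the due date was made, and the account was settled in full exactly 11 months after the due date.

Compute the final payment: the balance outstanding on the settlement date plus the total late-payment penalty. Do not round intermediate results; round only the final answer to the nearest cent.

Balance at month 2: £302,550.0000 × (1 + 0.0125)^2 = £310,161.0234…
After £151,300.00 payment: £310,161.0234… − £151,300.00 = £158,861.0234…
Balance at month 11: £158,861.0234… × (1 + 0.0125)^9 = £177,653.0398…
Penalty: 11 × 1.25% × £302,550.00 = £41,600.63…
Final settlement = outstanding balance + penalty = £177,653.0398… + £41,600.63… = £219,253.66

£219,253.66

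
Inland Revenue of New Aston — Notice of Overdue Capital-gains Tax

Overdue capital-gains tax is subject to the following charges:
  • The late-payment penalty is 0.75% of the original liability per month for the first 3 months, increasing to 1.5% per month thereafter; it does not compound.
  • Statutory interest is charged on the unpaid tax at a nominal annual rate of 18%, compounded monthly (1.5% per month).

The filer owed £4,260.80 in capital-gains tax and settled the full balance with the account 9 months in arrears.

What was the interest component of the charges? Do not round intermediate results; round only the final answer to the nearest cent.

£610.96

Interest: £4,260.80 × ((1 + 0.015)^9 − 1) = £4,260.80 × 0.1433900… = £610.9560…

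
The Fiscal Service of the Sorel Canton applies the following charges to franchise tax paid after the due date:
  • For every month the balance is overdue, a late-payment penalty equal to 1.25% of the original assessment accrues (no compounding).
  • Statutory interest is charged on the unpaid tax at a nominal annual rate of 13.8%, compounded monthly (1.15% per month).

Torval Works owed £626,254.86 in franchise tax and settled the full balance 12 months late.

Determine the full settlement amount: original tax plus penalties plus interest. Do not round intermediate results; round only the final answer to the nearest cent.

Late-payment penalty = 1.25% × £626,254.86 × 12 mo = £93,938.23…
Interest: £626,254.86 × ((1 + 0.0115)^12 − 1) = £626,254.86 × 0.1470719… = £92,104.4994…
Total = £626,254.86 + £93,938.2290 + £92,104.4994… = £812,297.59

£812,297.59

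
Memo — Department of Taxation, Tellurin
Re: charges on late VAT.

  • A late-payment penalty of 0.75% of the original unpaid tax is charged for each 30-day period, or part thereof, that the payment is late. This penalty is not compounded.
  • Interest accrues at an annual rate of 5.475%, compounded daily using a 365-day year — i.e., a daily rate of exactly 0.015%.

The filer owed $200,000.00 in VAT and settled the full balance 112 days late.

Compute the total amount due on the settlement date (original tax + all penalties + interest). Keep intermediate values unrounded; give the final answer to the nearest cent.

$209,388.13

Penalty periods: ⌈112/30⌉ = 4; penalty = 4 × 0.75% × $200,000.00 = $6,000.00
Interest: $200,000.00 × ((1 + 0.00015)^112 − 1) = $200,000.00 × 0.01694063… = $3,388.1265…
Total = $200,000.00 + $6,000.0000 + $3,388.1265… = $209,388.13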